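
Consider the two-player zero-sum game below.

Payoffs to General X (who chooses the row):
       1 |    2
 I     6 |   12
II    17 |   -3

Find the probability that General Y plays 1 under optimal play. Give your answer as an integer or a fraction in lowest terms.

15/26

Row minima are 6 and -3, so General X's maximin is 6; column maxima are 17 and 12, so General Y's minimax is 12. These differ, so the equilibrium is in mixed strategies.
Let General Y play 1 with probability q. General X is indifferent when 6q + 12(1−q) = 17q − 3(1−q), giving q = 15/26.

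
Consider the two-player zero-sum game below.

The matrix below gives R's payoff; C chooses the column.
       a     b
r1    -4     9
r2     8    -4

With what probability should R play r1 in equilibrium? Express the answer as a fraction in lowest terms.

12/25

Row minima are -4 and -4, so R's maximin is -4; column maxima are 8 and 9, so C's minimax is 8. These differ, so the equilibrium is in mixed strategies.
Let R play r1 with probability p. C is indifferent when −4p + 8(1−p) = 9p − 4(1−p), giving p = 12/25.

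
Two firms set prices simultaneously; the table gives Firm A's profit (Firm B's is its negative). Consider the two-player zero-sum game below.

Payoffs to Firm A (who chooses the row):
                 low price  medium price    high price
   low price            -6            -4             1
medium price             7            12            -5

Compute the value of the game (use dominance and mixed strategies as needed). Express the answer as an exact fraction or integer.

-23/19

Column medium price is strictly dominated by low price for Firm B (it gives Firm A more in every row).
The remaining 2×2 game on (low price, medium price) × (low price, high price) has no saddle point. Let Firm A play low price with probability p; indifference gives −6p + 7(1−p) = p − 5(1−p), so p = 12/19.
Similarly Firm B's optimal q on low price is 6/19, and the value is -6·(6/19) + (1)·(13/19) = -23/19.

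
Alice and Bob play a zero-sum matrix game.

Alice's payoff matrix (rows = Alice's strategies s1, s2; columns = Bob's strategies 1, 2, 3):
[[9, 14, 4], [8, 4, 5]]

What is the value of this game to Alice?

Column 1 is strictly dominated by 3 for Bob (it gives Alice more in every row).
The remaining 2×2 game on (s1, s2) × (2, 3) has no saddle point. Let Alice play s1 with probability p; indifference gives 14p + 4(1−p) = 4p + 5(1−p), so p = 1/11.
Similarly Bob's optimal q on 2 is 1/11, and the value is 14·(1/11) + (4)·(10/11) = 54/11.

54/11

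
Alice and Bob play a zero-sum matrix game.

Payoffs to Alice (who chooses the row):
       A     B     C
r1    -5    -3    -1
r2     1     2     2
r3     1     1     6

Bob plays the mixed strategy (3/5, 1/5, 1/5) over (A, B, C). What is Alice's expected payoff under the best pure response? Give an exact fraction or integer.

r1: (-5)·(3/5) + (-3)·(1/5) + (-1)·(1/5) = -19/5.
r2: (1)·(3/5) + (2)·(1/5) + (2)·(1/5) = 7/5.
r3: (1)·(3/5) + (1)·(1/5) + (6)·(1/5) = 2.
The best pure response is r3 with expected payoff 2.

2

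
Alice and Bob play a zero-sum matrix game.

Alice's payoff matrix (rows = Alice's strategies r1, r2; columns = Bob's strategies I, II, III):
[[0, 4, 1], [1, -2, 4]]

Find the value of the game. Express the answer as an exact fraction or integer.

4/7

Column III is strictly dominated by I for Bob (it gives Alice more in every row).
The remaining 2×2 game on (r1, r2) × (I, II) has no saddle point. Let Alice play r1 with probability p; indifference gives (1−p) = 4p − 2(1−p), so p = 3/7.
Similarly Bob's optimal q on I is 6/7, and the value is 0·(6/7) + (4)·(1/7) = 4/7.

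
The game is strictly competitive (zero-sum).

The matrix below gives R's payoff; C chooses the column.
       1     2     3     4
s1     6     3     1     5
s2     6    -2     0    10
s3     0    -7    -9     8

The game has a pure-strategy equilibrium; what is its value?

1

Row minima: 1, -2, -9 → R's maximin is 1.
Column maxima: 6, 3, 1, 10 → C's minimax is 1.
They coincide at (s1, 3), so the value is 1.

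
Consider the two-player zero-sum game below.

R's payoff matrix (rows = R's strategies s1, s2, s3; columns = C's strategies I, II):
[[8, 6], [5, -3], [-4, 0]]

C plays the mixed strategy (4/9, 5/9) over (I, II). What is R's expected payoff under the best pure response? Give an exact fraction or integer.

62/9

s1: (8)·(4/9) + (6)·(5/9) = 62/9.
s2: (5)·(4/9) + (-3)·(5/9) = 5/9.
s3: (-4)·(4/9) + (0)·(5/9) = -16/9.
The best pure response is s1 with expected payoff 62/9.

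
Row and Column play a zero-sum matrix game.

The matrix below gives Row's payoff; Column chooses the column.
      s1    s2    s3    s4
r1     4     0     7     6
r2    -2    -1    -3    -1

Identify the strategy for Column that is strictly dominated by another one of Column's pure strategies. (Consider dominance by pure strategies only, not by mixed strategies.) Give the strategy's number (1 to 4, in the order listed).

4

Column prefers columns that give Row less. Compare s4 with s1: 4 < 6, -2 < -1.
So s1 strictly dominates s4 for Column; s4 is strictly dominated.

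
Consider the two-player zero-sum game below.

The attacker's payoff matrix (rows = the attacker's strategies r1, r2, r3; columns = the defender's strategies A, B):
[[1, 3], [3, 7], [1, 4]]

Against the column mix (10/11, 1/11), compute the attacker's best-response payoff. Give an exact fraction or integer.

r1: (1)·(10/11) + (3)·(1/11) = 13/11.
r2: (3)·(10/11) + (7)·(1/11) = 37/11.
r3: (1)·(10/11) + (4)·(1/11) = 14/11.
The best pure response is r2 with expected payoff 37/11.

37/11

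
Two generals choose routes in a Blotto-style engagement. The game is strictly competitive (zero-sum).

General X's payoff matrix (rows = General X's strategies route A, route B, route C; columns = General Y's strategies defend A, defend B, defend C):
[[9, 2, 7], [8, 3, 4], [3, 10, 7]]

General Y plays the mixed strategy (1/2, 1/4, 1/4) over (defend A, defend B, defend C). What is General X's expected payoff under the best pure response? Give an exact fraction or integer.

27/4

route A: (9)·(1/2) + (2)·(1/4) + (7)·(1/4) = 27/4.
route B: (8)·(1/2) + (3)·(1/4) + (4)·(1/4) = 23/4.
route C: (3)·(1/2) + (10)·(1/4) + (7)·(1/4) = 23/4.
The best pure response is route A with expected payoff 27/4.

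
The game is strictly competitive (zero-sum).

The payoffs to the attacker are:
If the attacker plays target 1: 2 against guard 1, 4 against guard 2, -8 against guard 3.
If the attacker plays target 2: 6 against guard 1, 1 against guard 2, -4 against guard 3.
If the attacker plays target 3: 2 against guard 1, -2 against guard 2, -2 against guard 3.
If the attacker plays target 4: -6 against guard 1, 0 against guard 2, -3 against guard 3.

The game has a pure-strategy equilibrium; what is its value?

Row minima: -8, -4, -2, -6 → the attacker's maximin is -2.
Column maxima: 6, 4, -2 → the defender's minimax is -2.
They coincide at (target 3, guard 3), so the value is -2.

-2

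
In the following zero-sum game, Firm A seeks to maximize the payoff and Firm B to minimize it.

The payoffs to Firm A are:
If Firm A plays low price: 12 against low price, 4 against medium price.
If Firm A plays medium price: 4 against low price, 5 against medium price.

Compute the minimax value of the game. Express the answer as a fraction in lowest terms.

44/9

Row minima are 4 and 4, so Firm A's maximin is 4; column maxima are 12 and 5, so Firm B's minimax is 5. These differ, so the equilibrium is in mixed strategies.
Let Firm A play low price with probability p. Firm B is indifferent when 12p + 4(1−p) = 4p + 5(1−p), giving p = 1/9.
Let Firm B play low price with probability q. Firm A is indifferent when 12q + 4(1−q) = 4q + 5(1−q), giving q = 1/9.
The value is 12·(1/9) + (4)·(8/9) = 44/9.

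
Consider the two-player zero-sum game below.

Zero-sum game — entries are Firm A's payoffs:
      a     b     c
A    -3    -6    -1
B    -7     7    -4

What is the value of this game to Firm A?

Column c is strictly dominated by a for Firm B (it gives Firm A more in every row).
The remaining 2×2 game on (A, B) × (a, b) has no saddle point. Let Firm A play A with probability p; indifference gives −3p − 7(1−p) = −6p + 7(1−p), so p = 14/17.
Similarly Firm B's optimal q on a is 13/17, and the value is -3·(13/17) + (-6)·(4/17) = -63/17.

-63/17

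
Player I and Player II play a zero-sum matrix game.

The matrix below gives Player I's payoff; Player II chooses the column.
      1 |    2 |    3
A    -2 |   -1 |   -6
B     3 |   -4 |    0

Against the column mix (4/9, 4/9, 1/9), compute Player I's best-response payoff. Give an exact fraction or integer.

-4/9

A: (-2)·(4/9) + (-1)·(4/9) + (-6)·(1/9) = -2.
B: (3)·(4/9) + (-4)·(4/9) + (0)·(1/9) = -4/9.
The best pure response is B with expected payoff -4/9.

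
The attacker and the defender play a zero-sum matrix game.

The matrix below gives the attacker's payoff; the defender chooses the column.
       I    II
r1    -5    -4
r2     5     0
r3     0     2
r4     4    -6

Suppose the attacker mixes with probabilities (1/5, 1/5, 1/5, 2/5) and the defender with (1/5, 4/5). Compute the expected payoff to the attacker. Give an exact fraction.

-48/25

Against (1/5, 4/5), each row's expected payoff is r1: -21/5; r2: 1; r3: 8/5; r4: -4.
Taking the (1/5, 1/5, 1/5, 2/5)-weighted average: (1/5)·(-21/5) + (1/5)·(1) + (1/5)·(8/5) + (2/5)·(-4) = -48/25.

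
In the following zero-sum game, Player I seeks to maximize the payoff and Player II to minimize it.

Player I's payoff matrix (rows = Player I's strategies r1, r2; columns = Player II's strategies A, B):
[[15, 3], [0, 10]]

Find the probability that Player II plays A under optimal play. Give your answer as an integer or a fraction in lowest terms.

7/22

Row minima are 3 and 0, so Player I's maximin is 3; column maxima are 15 and 10, so Player II's minimax is 10. These differ, so the equilibrium is in mixed strategies.
Let Player II play A with probability q. Player I is indifferent when 15q + 3(1−q) = 10(1−q), giving q = 7/22.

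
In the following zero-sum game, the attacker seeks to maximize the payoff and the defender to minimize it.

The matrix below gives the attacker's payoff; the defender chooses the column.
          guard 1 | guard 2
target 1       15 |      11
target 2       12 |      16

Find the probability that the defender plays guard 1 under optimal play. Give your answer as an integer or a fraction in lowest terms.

Row minima are 11 and 12, so the attacker's maximin is 12; column maxima are 15 and 16, so the defender's minimax is 15. These differ, so the equilibrium is in mixed strategies.
Let the defender play guard 1 with probability q. The attacker is indifferent when 15q + 11(1−q) = 12q + 16(1−q), giving q = 5/8.

5/8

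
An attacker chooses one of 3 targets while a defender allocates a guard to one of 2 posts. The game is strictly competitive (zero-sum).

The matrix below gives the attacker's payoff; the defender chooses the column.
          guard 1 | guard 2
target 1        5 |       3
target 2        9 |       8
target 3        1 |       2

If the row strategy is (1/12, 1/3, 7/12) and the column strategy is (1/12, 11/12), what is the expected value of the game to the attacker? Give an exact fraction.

Against (1/12, 11/12), each row's expected payoff is target 1: 19/6; target 2: 97/12; target 3: 23/12.
Taking the (1/12, 1/3, 7/12)-weighted average: (1/12)·(19/6) + (1/3)·(97/12) + (7/12)·(23/12) = 587/144.

587/144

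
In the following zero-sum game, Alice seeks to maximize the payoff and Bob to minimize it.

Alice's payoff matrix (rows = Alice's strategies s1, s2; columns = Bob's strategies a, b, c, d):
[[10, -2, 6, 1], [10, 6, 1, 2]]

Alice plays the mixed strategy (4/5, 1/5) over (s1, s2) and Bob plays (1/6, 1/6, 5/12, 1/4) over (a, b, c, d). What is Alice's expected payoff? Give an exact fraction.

Against (1/6, 1/6, 5/12, 1/4), each row's expected payoff is s1: 49/12; s2: 43/12.
Taking the (4/5, 1/5)-weighted average: (4/5)·(49/12) + (1/5)·(43/12) = 239/60.

239/60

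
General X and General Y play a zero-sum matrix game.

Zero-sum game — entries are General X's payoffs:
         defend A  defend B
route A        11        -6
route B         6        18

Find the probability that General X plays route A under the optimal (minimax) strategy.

Row minima are -6 and 6, so General X's maximin is 6; column maxima are 11 and 18, so General Y's minimax is 11. These differ, so the equilibrium is in mixed strategies.
Let General X play route A with probability p. General Y is indifferent when 11p + 6(1−p) = −6p + 18(1−p), giving p = 12/29.

12/29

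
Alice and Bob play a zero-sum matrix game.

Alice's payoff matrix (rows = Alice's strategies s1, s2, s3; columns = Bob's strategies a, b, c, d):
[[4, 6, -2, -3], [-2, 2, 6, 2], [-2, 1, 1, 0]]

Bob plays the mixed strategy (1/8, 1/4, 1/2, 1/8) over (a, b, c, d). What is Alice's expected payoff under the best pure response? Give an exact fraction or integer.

s1: (4)·(1/8) + (6)·(1/4) + (-2)·(1/2) + (-3)·(1/8) = 5/8.
s2: (-2)·(1/8) + (2)·(1/4) + (6)·(1/2) + (2)·(1/8) = 7/2.
s3: (-2)·(1/8) + (1)·(1/4) + (1)·(1/2) + (0)·(1/8) = 1/2.
The best pure response is s2 with expected payoff 7/2.

7/2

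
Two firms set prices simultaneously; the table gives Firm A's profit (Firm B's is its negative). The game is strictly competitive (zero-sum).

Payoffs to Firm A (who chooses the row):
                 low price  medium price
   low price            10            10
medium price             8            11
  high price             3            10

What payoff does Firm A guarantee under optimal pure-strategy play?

Row minima: 10, 8, 3 → Firm A's maximin is 10.
Column maxima: 10, 11 → Firm B's minimax is 10.
They coincide at (low price, low price), so the value is 10.

10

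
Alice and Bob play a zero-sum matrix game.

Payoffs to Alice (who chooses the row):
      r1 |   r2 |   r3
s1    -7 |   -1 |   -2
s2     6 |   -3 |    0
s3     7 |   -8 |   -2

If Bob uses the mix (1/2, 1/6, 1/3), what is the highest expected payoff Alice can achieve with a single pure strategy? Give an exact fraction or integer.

5/2

s1: (-7)·(1/2) + (-1)·(1/6) + (-2)·(1/3) = -13/3.
s2: (6)·(1/2) + (-3)·(1/6) + (0)·(1/3) = 5/2.
s3: (7)·(1/2) + (-8)·(1/6) + (-2)·(1/3) = 3/2.
The best pure response is s2 with expected payoff 5/2.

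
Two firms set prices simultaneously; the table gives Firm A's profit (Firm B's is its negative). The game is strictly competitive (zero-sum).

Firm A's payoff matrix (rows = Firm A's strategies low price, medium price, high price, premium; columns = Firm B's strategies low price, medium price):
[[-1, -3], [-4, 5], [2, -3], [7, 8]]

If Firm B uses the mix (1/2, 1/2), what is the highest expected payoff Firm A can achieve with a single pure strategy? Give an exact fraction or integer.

low price: (-1)·(1/2) + (-3)·(1/2) = -2.
medium price: (-4)·(1/2) + (5)·(1/2) = 1/2.
high price: (2)·(1/2) + (-3)·(1/2) = -1/2.
premium: (7)·(1/2) + (8)·(1/2) = 15/2.
The best pure response is premium with expected payoff 15/2.

15/2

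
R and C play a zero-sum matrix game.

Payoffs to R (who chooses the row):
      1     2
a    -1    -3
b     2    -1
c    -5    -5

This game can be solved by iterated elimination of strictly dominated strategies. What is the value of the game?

Row c is strictly dominated by row a (-1>-5, -3>-5); eliminate c.
Row a is strictly dominated by row b (2>-1, -1>-3); eliminate a.
Column 1 is strictly dominated by 2 for C (-1<2); eliminate 1.
Only (b, 2) remains, with payoff -1.

-1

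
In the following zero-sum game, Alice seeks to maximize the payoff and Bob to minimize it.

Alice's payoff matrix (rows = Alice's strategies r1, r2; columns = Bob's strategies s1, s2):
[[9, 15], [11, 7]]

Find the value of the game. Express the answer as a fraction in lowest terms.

Row minima are 9 and 7, so Alice's maximin is 9; column maxima are 11 and 15, so Bob's minimax is 11. These differ, so the equilibrium is in mixed strategies.
Let Alice play r1 with probability p. Bob is indifferent when 9p + 11(1−p) = 15p + 7(1−p), giving p = 2/5.
Let Bob play s1 with probability q. Alice is indifferent when 9q + 15(1−q) = 11q + 7(1−q), giving q = 4/5.
The value is 9·(4/5) + (15)·(1/5) = 51/5.

51/5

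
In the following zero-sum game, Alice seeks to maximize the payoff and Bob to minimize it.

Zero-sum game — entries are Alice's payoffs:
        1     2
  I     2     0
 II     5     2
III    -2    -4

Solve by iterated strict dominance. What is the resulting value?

Column 1 is strictly dominated by 2 for Bob (0<2, 2<5, -4<-2); eliminate 1.
Row III is strictly dominated by row I (0>-4); eliminate III.
Row I is strictly dominated by row II (2>0); eliminate I.
Only (II, 2) remains, with payoff 2.

2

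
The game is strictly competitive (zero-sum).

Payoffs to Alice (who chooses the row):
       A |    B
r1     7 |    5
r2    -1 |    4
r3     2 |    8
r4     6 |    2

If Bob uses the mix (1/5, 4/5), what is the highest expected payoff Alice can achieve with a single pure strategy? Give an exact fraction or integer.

r1: (7)·(1/5) + (5)·(4/5) = 27/5.
r2: (-1)·(1/5) + (4)·(4/5) = 3.
r3: (2)·(1/5) + (8)·(4/5) = 34/5.
r4: (6)·(1/5) + (2)·(4/5) = 14/5.
The best pure response is r3 with expected payoff 34/5.

34/5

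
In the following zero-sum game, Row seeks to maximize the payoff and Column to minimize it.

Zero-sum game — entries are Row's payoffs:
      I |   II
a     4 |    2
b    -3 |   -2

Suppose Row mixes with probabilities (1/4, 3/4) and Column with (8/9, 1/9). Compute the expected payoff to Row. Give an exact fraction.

-11/9

Against (8/9, 1/9), each row's expected payoff is a: 34/9; b: -26/9.
Taking the (1/4, 3/4)-weighted average: (1/4)·(34/9) + (3/4)·(-26/9) = -11/9.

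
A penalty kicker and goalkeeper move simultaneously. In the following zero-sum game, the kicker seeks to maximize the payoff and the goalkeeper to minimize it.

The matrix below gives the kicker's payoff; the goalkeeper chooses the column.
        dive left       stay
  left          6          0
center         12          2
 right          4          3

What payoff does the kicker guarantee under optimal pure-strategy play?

Row minima: 0, 2, 3 → the kicker's maximin is 3.
Column maxima: 12, 3 → the goalkeeper's minimax is 3.
They coincide at (right, stay), so the value is 3.

3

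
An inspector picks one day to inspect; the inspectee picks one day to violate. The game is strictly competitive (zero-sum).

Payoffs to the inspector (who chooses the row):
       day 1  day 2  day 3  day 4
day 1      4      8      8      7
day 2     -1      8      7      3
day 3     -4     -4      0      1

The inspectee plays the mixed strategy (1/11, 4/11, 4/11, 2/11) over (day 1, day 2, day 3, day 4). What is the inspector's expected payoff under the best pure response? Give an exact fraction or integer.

82/11

day 1: (4)·(1/11) + (8)·(4/11) + (8)·(4/11) + (7)·(2/11) = 82/11.
day 2: (-1)·(1/11) + (8)·(4/11) + (7)·(4/11) + (3)·(2/11) = 65/11.
day 3: (-4)·(1/11) + (-4)·(4/11) + (0)·(4/11) + (1)·(2/11) = -18/11.
The best pure response is day 1 with expected payoff 82/11.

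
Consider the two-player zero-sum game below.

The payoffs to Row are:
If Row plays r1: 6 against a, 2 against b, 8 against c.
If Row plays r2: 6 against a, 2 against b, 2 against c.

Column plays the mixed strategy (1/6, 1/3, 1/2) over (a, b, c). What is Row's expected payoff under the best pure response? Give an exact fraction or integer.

r1: (6)·(1/6) + (2)·(1/3) + (8)·(1/2) = 17/3.
r2: (6)·(1/6) + (2)·(1/3) + (2)·(1/2) = 8/3.
The best pure response is r1 with expected payoff 17/3.

17/3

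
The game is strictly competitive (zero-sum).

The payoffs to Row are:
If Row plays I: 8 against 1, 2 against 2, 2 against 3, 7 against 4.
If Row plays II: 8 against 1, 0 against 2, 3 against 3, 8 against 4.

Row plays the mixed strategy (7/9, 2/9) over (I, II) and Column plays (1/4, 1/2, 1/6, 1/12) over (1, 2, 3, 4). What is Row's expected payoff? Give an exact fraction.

15/4

Against (1/4, 1/2, 1/6, 1/12), each row's expected payoff is I: 47/12; II: 19/6.
Taking the (7/9, 2/9)-weighted average: (7/9)·(47/12) + (2/9)·(19/6) = 15/4.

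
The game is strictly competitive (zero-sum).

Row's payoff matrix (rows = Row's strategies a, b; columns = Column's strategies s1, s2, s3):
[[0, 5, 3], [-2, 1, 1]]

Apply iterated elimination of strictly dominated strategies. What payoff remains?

0

Row b is strictly dominated by row a (0>-2, 5>1, 3>1); eliminate b.
Column s3 is strictly dominated by s1 for Column (0<3); eliminate s3.
Column s2 is strictly dominated by s1 for Column (0<5); eliminate s2.
Only (a, s1) remains, with payoff 0.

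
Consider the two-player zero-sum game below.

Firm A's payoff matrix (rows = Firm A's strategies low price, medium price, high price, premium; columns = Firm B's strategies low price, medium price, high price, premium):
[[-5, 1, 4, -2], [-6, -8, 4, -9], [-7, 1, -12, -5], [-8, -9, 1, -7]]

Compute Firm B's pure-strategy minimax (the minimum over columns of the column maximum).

-5

The worst case (largest entry) in each column is low price: -5, medium price: 1, high price: 4, premium: -2.
The best (smallest) of these is -5.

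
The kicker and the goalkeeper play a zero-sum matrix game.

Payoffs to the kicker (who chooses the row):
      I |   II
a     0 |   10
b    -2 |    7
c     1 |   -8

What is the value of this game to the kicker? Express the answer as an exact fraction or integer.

10/19

Row b is strictly dominated by row a, so the kicker never plays it.
The remaining 2×2 game on (a, c) × (I, II) has no saddle point. Let the kicker play a with probability p; indifference gives (1−p) = 10p − 8(1−p), so p = 9/19.
Similarly the goalkeeper's optimal q on I is 18/19, and the value is 0·(18/19) + (10)·(1/19) = 10/19.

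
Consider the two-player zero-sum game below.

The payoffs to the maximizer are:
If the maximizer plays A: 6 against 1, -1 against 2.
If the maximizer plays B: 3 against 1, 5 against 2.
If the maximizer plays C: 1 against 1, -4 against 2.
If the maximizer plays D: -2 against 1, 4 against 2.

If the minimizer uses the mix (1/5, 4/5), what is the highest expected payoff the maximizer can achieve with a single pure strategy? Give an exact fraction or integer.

A: (6)·(1/5) + (-1)·(4/5) = 2/5.
B: (3)·(1/5) + (5)·(4/5) = 23/5.
C: (1)·(1/5) + (-4)·(4/5) = -3.
D: (-2)·(1/5) + (4)·(4/5) = 14/5.
The best pure response is B with expected payoff 23/5.

23/5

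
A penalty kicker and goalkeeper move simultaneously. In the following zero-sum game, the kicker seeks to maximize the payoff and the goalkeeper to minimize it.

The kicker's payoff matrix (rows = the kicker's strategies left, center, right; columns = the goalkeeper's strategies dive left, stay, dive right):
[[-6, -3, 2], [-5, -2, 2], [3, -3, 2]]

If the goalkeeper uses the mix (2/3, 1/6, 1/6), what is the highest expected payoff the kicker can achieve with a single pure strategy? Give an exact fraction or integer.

left: (-6)·(2/3) + (-3)·(1/6) + (2)·(1/6) = -25/6.
center: (-5)·(2/3) + (-2)·(1/6) + (2)·(1/6) = -10/3.
right: (3)·(2/3) + (-3)·(1/6) + (2)·(1/6) = 11/6.
The best pure response is right with expected payoff 11/6.

11/6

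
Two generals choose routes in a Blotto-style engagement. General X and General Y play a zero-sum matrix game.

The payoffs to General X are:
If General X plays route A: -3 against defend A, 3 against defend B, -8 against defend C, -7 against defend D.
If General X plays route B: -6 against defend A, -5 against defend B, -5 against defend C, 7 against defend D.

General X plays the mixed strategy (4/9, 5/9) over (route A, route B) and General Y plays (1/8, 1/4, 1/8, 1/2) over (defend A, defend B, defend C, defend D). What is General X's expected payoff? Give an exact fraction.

Against (1/8, 1/4, 1/8, 1/2), each row's expected payoff is route A: -33/8; route B: 7/8.
Taking the (4/9, 5/9)-weighted average: (4/9)·(-33/8) + (5/9)·(7/8) = -97/72.

-97/72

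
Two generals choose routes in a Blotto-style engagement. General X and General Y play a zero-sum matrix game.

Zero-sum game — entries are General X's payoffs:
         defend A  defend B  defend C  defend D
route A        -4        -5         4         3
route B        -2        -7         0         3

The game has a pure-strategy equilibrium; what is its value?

Row minima: -5, -7 → General X's maximin is -5.
Column maxima: -2, -5, 4, 3 → General Y's minimax is -5.
They coincide at (route A, defend B), so the value is -5.

-5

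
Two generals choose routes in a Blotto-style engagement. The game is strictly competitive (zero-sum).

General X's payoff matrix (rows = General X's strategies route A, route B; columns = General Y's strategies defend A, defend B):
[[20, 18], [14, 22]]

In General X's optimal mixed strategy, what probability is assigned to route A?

4/5

Row minima are 18 and 14, so General X's maximin is 18; column maxima are 20 and 22, so General Y's minimax is 20. These differ, so the equilibrium is in mixed strategies.
Let General X play route A with probability p. General Y is indifferent when 20p + 14(1−p) = 18p + 22(1−p), giving p = 4/5.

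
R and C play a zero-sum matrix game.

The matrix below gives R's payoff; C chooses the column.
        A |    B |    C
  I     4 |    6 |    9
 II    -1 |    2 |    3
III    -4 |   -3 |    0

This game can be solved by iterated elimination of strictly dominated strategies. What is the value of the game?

Row III is strictly dominated by row I (4>-4, 6>-3, 9>0); eliminate III.
Column C is strictly dominated by A for C (4<9, -1<3); eliminate C.
Row II is strictly dominated by row I (4>-1, 6>2); eliminate II.
Column B is strictly dominated by A for C (4<6); eliminate B.
Only (I, A) remains, with payoff 4.

4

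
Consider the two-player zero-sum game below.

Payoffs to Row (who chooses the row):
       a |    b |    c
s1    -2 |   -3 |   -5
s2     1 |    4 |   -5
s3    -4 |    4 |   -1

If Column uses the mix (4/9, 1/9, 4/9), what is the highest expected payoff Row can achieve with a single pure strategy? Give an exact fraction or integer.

-4/3

s1: (-2)·(4/9) + (-3)·(1/9) + (-5)·(4/9) = -31/9.
s2: (1)·(4/9) + (4)·(1/9) + (-5)·(4/9) = -4/3.
s3: (-4)·(4/9) + (4)·(1/9) + (-1)·(4/9) = -16/9.
The best pure response is s2 with expected payoff -4/3.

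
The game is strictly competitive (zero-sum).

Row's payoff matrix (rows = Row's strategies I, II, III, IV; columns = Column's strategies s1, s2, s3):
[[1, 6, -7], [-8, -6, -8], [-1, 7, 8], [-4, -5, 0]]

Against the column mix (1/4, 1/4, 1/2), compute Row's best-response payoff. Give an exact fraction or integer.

11/2

I: (1)·(1/4) + (6)·(1/4) + (-7)·(1/2) = -7/4.
II: (-8)·(1/4) + (-6)·(1/4) + (-8)·(1/2) = -15/2.
III: (-1)·(1/4) + (7)·(1/4) + (8)·(1/2) = 11/2.
IV: (-4)·(1/4) + (-5)·(1/4) + (0)·(1/2) = -9/4.
The best pure response is III with expected payoff 11/2.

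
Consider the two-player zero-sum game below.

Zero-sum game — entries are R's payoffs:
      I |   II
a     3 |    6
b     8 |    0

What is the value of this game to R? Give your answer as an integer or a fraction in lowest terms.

Row minima are 3 and 0, so R's maximin is 3; column maxima are 8 and 6, so C's minimax is 6. These differ, so the equilibrium is in mixed strategies.
Let R play a with probability p. C is indifferent when 3p + 8(1−p) = 6p, giving p = 8/11.
Let C play I with probability q. R is indifferent when 3q + 6(1−q) = 8q, giving q = 6/11.
The value is 3·(6/11) + (6)·(5/11) = 48/11.

48/11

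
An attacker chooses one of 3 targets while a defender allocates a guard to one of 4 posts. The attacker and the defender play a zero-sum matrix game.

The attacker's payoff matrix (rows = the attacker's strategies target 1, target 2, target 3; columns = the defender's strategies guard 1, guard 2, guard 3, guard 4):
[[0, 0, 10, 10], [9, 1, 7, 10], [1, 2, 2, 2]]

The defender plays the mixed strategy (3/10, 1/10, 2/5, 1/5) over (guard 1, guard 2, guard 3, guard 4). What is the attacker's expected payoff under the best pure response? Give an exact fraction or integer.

target 1: (0)·(3/10) + (0)·(1/10) + (10)·(2/5) + (10)·(1/5) = 6.
target 2: (9)·(3/10) + (1)·(1/10) + (7)·(2/5) + (10)·(1/5) = 38/5.
target 3: (1)·(3/10) + (2)·(1/10) + (2)·(2/5) + (2)·(1/5) = 17/10.
The best pure response is target 2 with expected payoff 38/5.

38/5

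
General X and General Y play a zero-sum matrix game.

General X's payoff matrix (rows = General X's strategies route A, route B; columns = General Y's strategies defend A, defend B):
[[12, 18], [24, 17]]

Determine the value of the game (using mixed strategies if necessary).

228/13

Row minima are 12 and 17, so General X's maximin is 17; column maxima are 24 and 18, so General Y's minimax is 18. These differ, so the equilibrium is in mixed strategies.
Let General X play route A with probability p. General Y is indifferent when 12p + 24(1−p) = 18p + 17(1−p), giving p = 7/13.
Let General Y play defend A with probability q. General X is indifferent when 12q + 18(1−q) = 24q + 17(1−q), giving q = 1/13.
The value is 12·(1/13) + (18)·(12/13) = 228/13.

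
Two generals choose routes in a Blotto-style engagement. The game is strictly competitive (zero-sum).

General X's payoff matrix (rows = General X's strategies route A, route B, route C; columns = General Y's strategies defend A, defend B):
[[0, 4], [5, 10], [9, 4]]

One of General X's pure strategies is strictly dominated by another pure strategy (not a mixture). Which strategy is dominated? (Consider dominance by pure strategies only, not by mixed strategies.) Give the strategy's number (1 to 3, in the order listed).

Compare route A with route B: 5 > 0, 10 > 4.
So route B strictly dominates route A for General X; route A is strictly dominated.

1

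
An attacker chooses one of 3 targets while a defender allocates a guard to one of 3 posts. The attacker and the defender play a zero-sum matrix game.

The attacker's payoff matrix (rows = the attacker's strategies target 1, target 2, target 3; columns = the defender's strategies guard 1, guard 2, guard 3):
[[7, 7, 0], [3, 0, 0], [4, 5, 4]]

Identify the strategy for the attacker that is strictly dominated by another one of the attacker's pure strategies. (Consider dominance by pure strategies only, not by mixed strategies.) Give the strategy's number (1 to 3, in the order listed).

Compare target 2 with target 3: 4 > 3, 5 > 0, 4 > 0.
So target 3 strictly dominates target 2 for the attacker; target 2 is strictly dominated.

2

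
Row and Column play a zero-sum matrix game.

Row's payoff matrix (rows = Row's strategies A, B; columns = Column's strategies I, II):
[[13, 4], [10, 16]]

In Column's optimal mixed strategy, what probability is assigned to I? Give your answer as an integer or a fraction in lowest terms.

4/5

Row minima are 4 and 10, so Row's maximin is 10; column maxima are 13 and 16, so Column's minimax is 13. These differ, so the equilibrium is in mixed strategies.
Let Column play I with probability q. Row is indifferent when 13q + 4(1−q) = 10q + 16(1−q), giving q = 4/5.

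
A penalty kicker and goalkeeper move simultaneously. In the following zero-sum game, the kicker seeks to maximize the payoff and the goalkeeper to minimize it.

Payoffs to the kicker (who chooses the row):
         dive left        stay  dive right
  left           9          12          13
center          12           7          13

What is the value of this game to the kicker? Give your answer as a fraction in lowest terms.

81/8

Column dive right is strictly dominated by dive left for the goalkeeper (it gives the kicker more in every row).
The remaining 2×2 game on (left, center) × (dive left, stay) has no saddle point. Let the kicker play left with probability p; indifference gives 9p + 12(1−p) = 12p + 7(1−p), so p = 5/8.
Similarly the goalkeeper's optimal q on dive left is 5/8, and the value is 9·(5/8) + (12)·(3/8) = 81/8.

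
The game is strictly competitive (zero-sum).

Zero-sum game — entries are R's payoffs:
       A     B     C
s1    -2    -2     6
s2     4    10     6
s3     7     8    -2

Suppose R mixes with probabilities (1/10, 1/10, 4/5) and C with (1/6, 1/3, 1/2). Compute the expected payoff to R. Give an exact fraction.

19/6

Against (1/6, 1/3, 1/2), each row's expected payoff is s1: 2; s2: 7; s3: 17/6.
Taking the (1/10, 1/10, 4/5)-weighted average: (1/10)·(2) + (1/10)·(7) + (4/5)·(17/6) = 19/6.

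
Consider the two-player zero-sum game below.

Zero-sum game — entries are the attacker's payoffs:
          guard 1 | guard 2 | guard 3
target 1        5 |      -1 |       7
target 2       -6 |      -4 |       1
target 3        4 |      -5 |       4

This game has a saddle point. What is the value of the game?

Row minima: -1, -6, -5 → the attacker's maximin is -1.
Column maxima: 5, -1, 7 → the defender's minimax is -1.
They coincide at (target 1, guard 2), so the value is -1.

-1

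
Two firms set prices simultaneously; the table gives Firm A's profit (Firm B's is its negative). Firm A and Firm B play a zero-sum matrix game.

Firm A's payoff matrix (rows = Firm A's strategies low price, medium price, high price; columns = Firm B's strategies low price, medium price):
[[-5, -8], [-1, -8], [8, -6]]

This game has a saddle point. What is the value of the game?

Row minima: -8, -8, -6 → Firm A's maximin is -6.
Column maxima: 8, -6 → Firm B's minimax is -6.
They coincide at (high price, medium price), so the value is -6.

-6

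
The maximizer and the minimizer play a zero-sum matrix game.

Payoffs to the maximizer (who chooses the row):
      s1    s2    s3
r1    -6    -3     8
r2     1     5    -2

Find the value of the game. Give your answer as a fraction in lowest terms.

Column s2 is strictly dominated by s1 for the minimizer (it gives the maximizer more in every row).
The remaining 2×2 game on (r1, r2) × (s1, s3) has no saddle point. Let the maximizer play r1 with probability p; indifference gives −6p + (1−p) = 8p − 2(1−p), so p = 3/17.
Similarly the minimizer's optimal q on s1 is 10/17, and the value is -6·(10/17) + (8)·(7/17) = -4/17.

-4/17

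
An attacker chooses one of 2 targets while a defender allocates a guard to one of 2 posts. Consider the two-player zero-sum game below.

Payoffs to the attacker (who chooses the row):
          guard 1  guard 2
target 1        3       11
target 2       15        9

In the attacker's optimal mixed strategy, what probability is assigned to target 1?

Row minima are 3 and 9, so the attacker's maximin is 9; column maxima are 15 and 11, so the defender's minimax is 11. These differ, so the equilibrium is in mixed strategies.
Let the attacker play target 1 with probability p. The defender is indifferent when 3p + 15(1−p) = 11p + 9(1−p), giving p = 3/7.

3/7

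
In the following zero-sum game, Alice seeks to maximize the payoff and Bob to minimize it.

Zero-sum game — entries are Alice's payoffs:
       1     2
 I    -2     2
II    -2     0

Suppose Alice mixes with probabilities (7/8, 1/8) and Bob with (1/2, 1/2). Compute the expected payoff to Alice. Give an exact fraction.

-1/8

Against (1/2, 1/2), each row's expected payoff is I: 0; II: -1.
Taking the (7/8, 1/8)-weighted average: (7/8)·(0) + (1/8)·(-1) = -1/8.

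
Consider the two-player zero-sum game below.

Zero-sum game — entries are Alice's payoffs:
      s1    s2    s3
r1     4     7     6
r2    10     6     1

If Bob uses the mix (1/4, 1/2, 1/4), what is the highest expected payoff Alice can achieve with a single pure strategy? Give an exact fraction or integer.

r1: (4)·(1/4) + (7)·(1/2) + (6)·(1/4) = 6.
r2: (10)·(1/4) + (6)·(1/2) + (1)·(1/4) = 23/4.
The best pure response is r1 with expected payoff 6.

6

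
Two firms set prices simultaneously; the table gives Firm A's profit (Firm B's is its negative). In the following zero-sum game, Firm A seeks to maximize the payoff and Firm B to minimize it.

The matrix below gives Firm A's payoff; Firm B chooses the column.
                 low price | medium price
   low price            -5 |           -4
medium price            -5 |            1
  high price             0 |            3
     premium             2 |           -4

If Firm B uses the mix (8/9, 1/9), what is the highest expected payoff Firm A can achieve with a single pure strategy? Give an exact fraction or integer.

4/3

low price: (-5)·(8/9) + (-4)·(1/9) = -44/9.
medium price: (-5)·(8/9) + (1)·(1/9) = -13/3.
high price: (0)·(8/9) + (3)·(1/9) = 1/3.
premium: (2)·(8/9) + (-4)·(1/9) = 4/3.
The best pure response is premium with expected payoff 4/3.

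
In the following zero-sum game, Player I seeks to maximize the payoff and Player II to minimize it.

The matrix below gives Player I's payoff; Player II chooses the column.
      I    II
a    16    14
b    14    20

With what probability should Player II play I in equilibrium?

Row minima are 14 and 14, so Player I's maximin is 14; column maxima are 16 and 20, so Player II's minimax is 16. These differ, so the equilibrium is in mixed strategies.
Let Player II play I with probability q. Player I is indifferent when 16q + 14(1−q) = 14q + 20(1−q), giving q = 3/4.

3/4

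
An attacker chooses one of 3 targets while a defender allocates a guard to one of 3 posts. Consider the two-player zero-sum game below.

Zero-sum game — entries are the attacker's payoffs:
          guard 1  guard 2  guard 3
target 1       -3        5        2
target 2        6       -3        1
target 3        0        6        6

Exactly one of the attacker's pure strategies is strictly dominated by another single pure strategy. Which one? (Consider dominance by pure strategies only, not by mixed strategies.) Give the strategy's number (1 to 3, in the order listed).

Compare target 1 with target 3: 0 > -3, 6 > 5, 6 > 2.
So target 3 strictly dominates target 1 for the attacker; target 1 is strictly dominated.

1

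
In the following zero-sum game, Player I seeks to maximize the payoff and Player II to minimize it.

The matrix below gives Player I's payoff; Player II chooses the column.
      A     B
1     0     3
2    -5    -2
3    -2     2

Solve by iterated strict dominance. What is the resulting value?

0

Column B is strictly dominated by A for Player II (0<3, -5<-2, -2<2); eliminate B.
Row 2 is strictly dominated by row 1 (0>-5); eliminate 2.
Row 3 is strictly dominated by row 1 (0>-2); eliminate 3.
Only (1, A) remains, with payoff 0.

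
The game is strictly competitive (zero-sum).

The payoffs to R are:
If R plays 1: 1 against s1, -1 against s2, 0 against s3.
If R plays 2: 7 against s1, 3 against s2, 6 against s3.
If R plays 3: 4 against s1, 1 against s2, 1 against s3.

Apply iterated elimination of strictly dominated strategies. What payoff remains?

Column s1 is strictly dominated by s2 for C (-1<1, 3<7, 1<4); eliminate s1.
Row 1 is strictly dominated by row 2 (3>-1, 6>0); eliminate 1.
Row 3 is strictly dominated by row 2 (3>1, 6>1); eliminate 3.
Column s3 is strictly dominated by s2 for C (3<6); eliminate s3.
Only (2, s2) remains, with payoff 3.

3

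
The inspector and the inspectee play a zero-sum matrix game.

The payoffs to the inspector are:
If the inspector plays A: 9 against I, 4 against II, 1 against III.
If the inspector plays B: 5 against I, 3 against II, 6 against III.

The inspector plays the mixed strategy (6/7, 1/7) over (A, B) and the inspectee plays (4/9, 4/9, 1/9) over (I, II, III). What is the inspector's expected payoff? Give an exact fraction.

Against (4/9, 4/9, 1/9), each row's expected payoff is A: 53/9; B: 38/9.
Taking the (6/7, 1/7)-weighted average: (6/7)·(53/9) + (1/7)·(38/9) = 356/63.

356/63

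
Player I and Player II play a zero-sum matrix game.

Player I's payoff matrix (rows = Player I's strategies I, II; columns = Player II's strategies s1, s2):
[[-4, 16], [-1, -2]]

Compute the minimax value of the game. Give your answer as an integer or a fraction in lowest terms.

-8/7

Row minima are -4 and -2, so Player I's maximin is -2; column maxima are -1 and 16, so Player II's minimax is -1. These differ, so the equilibrium is in mixed strategies.
Let Player I play I with probability p. Player II is indifferent when −4p − (1−p) = 16p − 2(1−p), giving p = 1/21.
Let Player II play s1 with probability q. Player I is indifferent when −4q + 16(1−q) = −q − 2(1−q), giving q = 6/7.
The value is -4·(6/7) + (16)·(1/7) = -8/7.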